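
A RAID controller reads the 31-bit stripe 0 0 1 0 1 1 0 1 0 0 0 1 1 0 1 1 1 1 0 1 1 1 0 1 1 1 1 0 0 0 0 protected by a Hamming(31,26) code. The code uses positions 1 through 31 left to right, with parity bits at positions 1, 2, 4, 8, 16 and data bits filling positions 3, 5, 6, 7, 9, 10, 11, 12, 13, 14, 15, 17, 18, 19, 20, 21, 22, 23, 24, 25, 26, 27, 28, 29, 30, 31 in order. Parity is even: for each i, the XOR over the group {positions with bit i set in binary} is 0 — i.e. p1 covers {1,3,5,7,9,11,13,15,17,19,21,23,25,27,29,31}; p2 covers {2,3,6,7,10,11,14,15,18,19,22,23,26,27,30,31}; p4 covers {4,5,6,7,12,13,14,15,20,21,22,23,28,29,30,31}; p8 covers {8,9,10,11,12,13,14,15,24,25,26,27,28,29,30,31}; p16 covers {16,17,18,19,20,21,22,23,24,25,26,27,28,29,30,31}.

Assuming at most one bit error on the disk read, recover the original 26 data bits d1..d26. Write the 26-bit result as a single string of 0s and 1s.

11100001101110111011110000

s1 (pos 1,3,5,7,9,11,13,15,17,19,21,23,25,27,29,31): 0⊕1⊕1⊕0⊕0⊕0⊕1⊕1⊕1⊕0⊕1⊕0⊕1⊕1⊕0⊕0 = 0
s2 (pos 2,3,6,7,10,11,14,15,18,19,22,23,26,27,30,31): 0⊕1⊕1⊕0⊕0⊕0⊕0⊕1⊕1⊕0⊕1⊕0⊕1⊕1⊕0⊕0 = 1
s4 (pos 4,5,6,7,12,13,14,15,20,21,22,23,28,29,30,31): 0⊕1⊕1⊕0⊕1⊕1⊕0⊕1⊕1⊕1⊕1⊕0⊕0⊕0⊕0⊕0 = 0
s8 (pos 8,9,10,11,12,13,14,15,24,25,26,27,28,29,30,31): 1⊕0⊕0⊕0⊕1⊕1⊕0⊕1⊕1⊕1⊕1⊕1⊕0⊕0⊕0⊕0 = 0
s16 (pos 16,17,18,19,20,21,22,23,24,25,26,27,28,29,30,31): 1⊕1⊕1⊕0⊕1⊕1⊕1⊕0⊕1⊕1⊕1⊕1⊕0⊕0⊕0⊕0 = 0
Syndrome s16…s1 = 00010 → error at position 2.
Flip position 2: 0010110100011011110111011110000 → 0110110100011011110111011110000
Read data bits from positions 3,5,6,7,9,10,11,12,13,14,15,17,18,19,20,21,22,23,24,25,26,27,28,29,30,31: 11100001101110111011110000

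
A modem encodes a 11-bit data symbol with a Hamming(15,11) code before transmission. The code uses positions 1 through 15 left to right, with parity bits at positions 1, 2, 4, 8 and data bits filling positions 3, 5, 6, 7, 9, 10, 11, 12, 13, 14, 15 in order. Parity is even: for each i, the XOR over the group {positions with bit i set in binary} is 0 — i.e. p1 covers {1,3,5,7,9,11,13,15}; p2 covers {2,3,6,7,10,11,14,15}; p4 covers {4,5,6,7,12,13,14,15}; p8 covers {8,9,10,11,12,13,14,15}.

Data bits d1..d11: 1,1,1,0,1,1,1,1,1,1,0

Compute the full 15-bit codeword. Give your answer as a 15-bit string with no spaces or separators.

Place data at non-parity positions: p1 p2 1 p4 1 1 0 p8 1 1 1 1 1 1 0
p1 (pos 1,3,5,7,9,11,13,15): XOR of data positions = 1⊕1⊕0⊕1⊕1⊕1⊕0 = 1
p2 (pos 2,3,6,7,10,11,14,15): XOR of data positions = 1⊕1⊕0⊕1⊕1⊕1⊕0 = 1
p4 (pos 4,5,6,7,12,13,14,15): XOR of data positions = 1⊕1⊕0⊕1⊕1⊕1⊕0 = 1
p8 (pos 8,9,10,11,12,13,14,15): XOR of data positions = 1⊕1⊕1⊕1⊕1⊕1⊕0 = 0
Codeword: 111111001111110

111111001111110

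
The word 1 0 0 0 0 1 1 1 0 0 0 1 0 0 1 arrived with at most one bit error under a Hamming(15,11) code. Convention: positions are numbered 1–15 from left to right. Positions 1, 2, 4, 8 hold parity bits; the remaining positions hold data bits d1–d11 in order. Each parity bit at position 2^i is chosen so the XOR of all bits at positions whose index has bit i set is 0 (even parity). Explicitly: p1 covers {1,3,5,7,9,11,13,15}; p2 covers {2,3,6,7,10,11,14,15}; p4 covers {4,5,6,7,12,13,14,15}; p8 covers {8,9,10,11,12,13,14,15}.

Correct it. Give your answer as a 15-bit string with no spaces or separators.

100001110011001

s1 (pos 1,3,5,7,9,11,13,15): 1⊕0⊕0⊕1⊕0⊕0⊕0⊕1 = 1
s2 (pos 2,3,6,7,10,11,14,15): 0⊕0⊕1⊕1⊕0⊕0⊕0⊕1 = 1
s4 (pos 4,5,6,7,12,13,14,15): 0⊕0⊕1⊕1⊕1⊕0⊕0⊕1 = 0
s8 (pos 8,9,10,11,12,13,14,15): 1⊕0⊕0⊕0⊕1⊕0⊕0⊕1 = 1
Syndrome s8…s1 = 1011 → error at position 11.
Flip position 11: 100001110001001 → 100001110011001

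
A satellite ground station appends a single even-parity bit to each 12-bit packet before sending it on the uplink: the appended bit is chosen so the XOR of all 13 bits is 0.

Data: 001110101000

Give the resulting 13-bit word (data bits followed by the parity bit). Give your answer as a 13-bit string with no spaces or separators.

XOR of the 12 data bits: 0⊕0⊕1⊕1⊕1⊕0⊕1⊕0⊕1⊕0⊕0⊕0 = 1
Parity bit = 1 (so all 13 bits XOR to 0).

0011101010001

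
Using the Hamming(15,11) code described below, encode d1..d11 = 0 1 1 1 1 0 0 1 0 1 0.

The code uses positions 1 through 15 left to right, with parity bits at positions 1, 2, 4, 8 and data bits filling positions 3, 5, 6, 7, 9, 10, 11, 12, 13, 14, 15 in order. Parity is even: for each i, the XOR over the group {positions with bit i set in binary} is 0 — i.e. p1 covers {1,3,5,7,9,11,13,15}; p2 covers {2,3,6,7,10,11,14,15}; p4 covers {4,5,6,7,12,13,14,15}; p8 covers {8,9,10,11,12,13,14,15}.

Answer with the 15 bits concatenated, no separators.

110111111001010

Place data at non-parity positions: p1 p2 0 p4 1 1 1 p8 1 0 0 1 0 1 0
p1 (pos 1,3,5,7,9,11,13,15): XOR of data positions = 0⊕1⊕1⊕1⊕0⊕0⊕0 = 1
p2 (pos 2,3,6,7,10,11,14,15): XOR of data positions = 0⊕1⊕1⊕0⊕0⊕1⊕0 = 1
p4 (pos 4,5,6,7,12,13,14,15): XOR of data positions = 1⊕1⊕1⊕1⊕0⊕1⊕0 = 1
p8 (pos 8,9,10,11,12,13,14,15): XOR of data positions = 1⊕0⊕0⊕1⊕0⊕1⊕0 = 1
Codeword: 110111111001010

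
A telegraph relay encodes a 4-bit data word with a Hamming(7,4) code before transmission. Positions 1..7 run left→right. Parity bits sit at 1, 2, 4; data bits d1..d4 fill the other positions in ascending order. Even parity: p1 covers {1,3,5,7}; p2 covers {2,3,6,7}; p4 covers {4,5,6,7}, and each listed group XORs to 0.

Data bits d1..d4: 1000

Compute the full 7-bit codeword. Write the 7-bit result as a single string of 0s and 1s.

1110000

Place data at non-parity positions: p1 p2 1 p4 0 0 0
p1 (pos 1,3,5,7): XOR of data positions = 1⊕0⊕0 = 1
p2 (pos 2,3,6,7): XOR of data positions = 1⊕0⊕0 = 1
p4 (pos 4,5,6,7): XOR of data positions = 0⊕0⊕0 = 0
Codeword: 1110000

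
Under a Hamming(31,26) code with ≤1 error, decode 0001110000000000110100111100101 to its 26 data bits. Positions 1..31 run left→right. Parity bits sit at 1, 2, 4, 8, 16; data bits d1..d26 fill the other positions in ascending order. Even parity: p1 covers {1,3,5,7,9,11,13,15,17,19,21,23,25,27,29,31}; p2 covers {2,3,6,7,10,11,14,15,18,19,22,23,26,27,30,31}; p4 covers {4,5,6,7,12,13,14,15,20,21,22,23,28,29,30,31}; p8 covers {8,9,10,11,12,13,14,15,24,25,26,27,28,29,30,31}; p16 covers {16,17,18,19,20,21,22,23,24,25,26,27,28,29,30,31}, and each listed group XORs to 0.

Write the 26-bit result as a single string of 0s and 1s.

01100000000110100111100111

s1 (pos 1,3,5,7,9,11,13,15,17,19,21,23,25,27,29,31): 0⊕0⊕1⊕0⊕0⊕0⊕0⊕0⊕1⊕0⊕0⊕1⊕1⊕0⊕1⊕1 = 0
s2 (pos 2,3,6,7,10,11,14,15,18,19,22,23,26,27,30,31): 0⊕0⊕1⊕0⊕0⊕0⊕0⊕0⊕1⊕0⊕0⊕1⊕1⊕0⊕0⊕1 = 1
s4 (pos 4,5,6,7,12,13,14,15,20,21,22,23,28,29,30,31): 1⊕1⊕1⊕0⊕0⊕0⊕0⊕0⊕1⊕0⊕0⊕1⊕0⊕1⊕0⊕1 = 1
s8 (pos 8,9,10,11,12,13,14,15,24,25,26,27,28,29,30,31): 0⊕0⊕0⊕0⊕0⊕0⊕0⊕0⊕1⊕1⊕1⊕0⊕0⊕1⊕0⊕1 = 1
s16 (pos 16,17,18,19,20,21,22,23,24,25,26,27,28,29,30,31): 0⊕1⊕1⊕0⊕1⊕0⊕0⊕1⊕1⊕1⊕1⊕0⊕0⊕1⊕0⊕1 = 1
Syndrome s16…s1 = 11110 → error at position 30.
Flip position 30: 0001110000000000110100111100101 → 0001110000000000110100111100111
Read data bits from positions 3,5,6,7,9,10,11,12,13,14,15,17,18,19,20,21,22,23,24,25,26,27,28,29,30,31: 01100000000110100111100111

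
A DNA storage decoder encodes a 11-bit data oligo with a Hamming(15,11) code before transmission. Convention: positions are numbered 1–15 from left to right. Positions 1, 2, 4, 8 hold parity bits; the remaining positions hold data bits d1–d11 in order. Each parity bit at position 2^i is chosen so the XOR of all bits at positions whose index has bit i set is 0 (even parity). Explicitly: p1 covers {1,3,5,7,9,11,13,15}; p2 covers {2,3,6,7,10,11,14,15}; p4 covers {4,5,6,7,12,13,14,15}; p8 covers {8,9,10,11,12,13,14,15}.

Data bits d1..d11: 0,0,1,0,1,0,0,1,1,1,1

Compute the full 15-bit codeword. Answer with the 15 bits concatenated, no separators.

Place data at non-parity positions: p1 p2 0 p4 0 1 0 p8 1 0 0 1 1 1 1
p1 (pos 1,3,5,7,9,11,13,15): XOR of data positions = 0⊕0⊕0⊕1⊕0⊕1⊕1 = 1
p2 (pos 2,3,6,7,10,11,14,15): XOR of data positions = 0⊕1⊕0⊕0⊕0⊕1⊕1 = 1
p4 (pos 4,5,6,7,12,13,14,15): XOR of data positions = 0⊕1⊕0⊕1⊕1⊕1⊕1 = 1
p8 (pos 8,9,10,11,12,13,14,15): XOR of data positions = 1⊕0⊕0⊕1⊕1⊕1⊕1 = 1
Codeword: 110101011001111

110101011001111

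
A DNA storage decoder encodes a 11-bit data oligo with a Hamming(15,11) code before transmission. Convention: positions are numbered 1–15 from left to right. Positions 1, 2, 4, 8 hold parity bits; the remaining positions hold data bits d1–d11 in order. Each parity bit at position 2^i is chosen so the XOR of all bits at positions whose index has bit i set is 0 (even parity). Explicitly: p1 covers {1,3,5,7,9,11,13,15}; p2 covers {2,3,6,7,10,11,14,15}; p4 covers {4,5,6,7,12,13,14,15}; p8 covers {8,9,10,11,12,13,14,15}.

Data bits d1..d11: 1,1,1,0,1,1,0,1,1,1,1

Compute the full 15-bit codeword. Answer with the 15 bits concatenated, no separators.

111011001101111

Place data at non-parity positions: p1 p2 1 p4 1 1 0 p8 1 1 0 1 1 1 1
p1 (pos 1,3,5,7,9,11,13,15): XOR of data positions = 1⊕1⊕0⊕1⊕0⊕1⊕1 = 1
p2 (pos 2,3,6,7,10,11,14,15): XOR of data positions = 1⊕1⊕0⊕1⊕0⊕1⊕1 = 1
p4 (pos 4,5,6,7,12,13,14,15): XOR of data positions = 1⊕1⊕0⊕1⊕1⊕1⊕1 = 0
p8 (pos 8,9,10,11,12,13,14,15): XOR of data positions = 1⊕1⊕0⊕1⊕1⊕1⊕1 = 0
Codeword: 111011001101111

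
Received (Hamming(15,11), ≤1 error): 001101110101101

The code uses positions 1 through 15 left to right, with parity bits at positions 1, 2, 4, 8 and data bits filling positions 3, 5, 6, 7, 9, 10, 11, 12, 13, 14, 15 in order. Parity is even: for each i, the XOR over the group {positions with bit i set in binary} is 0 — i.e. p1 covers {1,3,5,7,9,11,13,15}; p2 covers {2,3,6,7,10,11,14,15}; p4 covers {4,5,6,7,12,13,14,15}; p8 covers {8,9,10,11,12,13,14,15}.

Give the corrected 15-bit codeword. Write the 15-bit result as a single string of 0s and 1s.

s1 (pos 1,3,5,7,9,11,13,15): 0⊕1⊕0⊕1⊕0⊕0⊕1⊕1 = 0
s2 (pos 2,3,6,7,10,11,14,15): 0⊕1⊕1⊕1⊕1⊕0⊕0⊕1 = 1
s4 (pos 4,5,6,7,12,13,14,15): 1⊕0⊕1⊕1⊕1⊕1⊕0⊕1 = 0
s8 (pos 8,9,10,11,12,13,14,15): 1⊕0⊕1⊕0⊕1⊕1⊕0⊕1 = 1
Syndrome s8…s1 = 1010 → error at position 10.
Flip position 10: 001101110101101 → 001101110001101

001101110001101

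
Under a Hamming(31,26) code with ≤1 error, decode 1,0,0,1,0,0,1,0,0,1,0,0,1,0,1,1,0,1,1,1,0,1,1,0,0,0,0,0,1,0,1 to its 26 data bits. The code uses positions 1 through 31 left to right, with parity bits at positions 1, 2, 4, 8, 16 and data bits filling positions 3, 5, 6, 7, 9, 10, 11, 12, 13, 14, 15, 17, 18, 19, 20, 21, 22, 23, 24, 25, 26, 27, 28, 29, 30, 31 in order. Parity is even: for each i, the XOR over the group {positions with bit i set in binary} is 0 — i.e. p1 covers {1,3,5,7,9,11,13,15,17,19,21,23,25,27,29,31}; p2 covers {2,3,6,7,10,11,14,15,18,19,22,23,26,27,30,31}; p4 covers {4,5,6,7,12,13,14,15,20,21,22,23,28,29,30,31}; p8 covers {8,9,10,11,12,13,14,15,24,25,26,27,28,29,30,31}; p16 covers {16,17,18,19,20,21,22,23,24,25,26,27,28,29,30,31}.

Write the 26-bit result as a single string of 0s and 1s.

s1 (pos 1,3,5,7,9,11,13,15,17,19,21,23,25,27,29,31): 1⊕0⊕0⊕1⊕0⊕0⊕1⊕1⊕0⊕1⊕0⊕1⊕0⊕0⊕1⊕1 = 0
s2 (pos 2,3,6,7,10,11,14,15,18,19,22,23,26,27,30,31): 0⊕0⊕0⊕1⊕1⊕0⊕0⊕1⊕1⊕1⊕1⊕1⊕0⊕0⊕0⊕1 = 0
s4 (pos 4,5,6,7,12,13,14,15,20,21,22,23,28,29,30,31): 1⊕0⊕0⊕1⊕0⊕1⊕0⊕1⊕1⊕0⊕1⊕1⊕0⊕1⊕0⊕1 = 1
s8 (pos 8,9,10,11,12,13,14,15,24,25,26,27,28,29,30,31): 0⊕0⊕1⊕0⊕0⊕1⊕0⊕1⊕0⊕0⊕0⊕0⊕0⊕1⊕0⊕1 = 1
s16 (pos 16,17,18,19,20,21,22,23,24,25,26,27,28,29,30,31): 1⊕0⊕1⊕1⊕1⊕0⊕1⊕1⊕0⊕0⊕0⊕0⊕0⊕1⊕0⊕1 = 0
Syndrome s16…s1 = 01100 → error at position 12.
Flip position 12: 1001001001001011011101100000101 → 1001001001011011011101100000101
Read data bits from positions 3,5,6,7,9,10,11,12,13,14,15,17,18,19,20,21,22,23,24,25,26,27,28,29,30,31: 00010101101011101100000101

00010101101011101100000101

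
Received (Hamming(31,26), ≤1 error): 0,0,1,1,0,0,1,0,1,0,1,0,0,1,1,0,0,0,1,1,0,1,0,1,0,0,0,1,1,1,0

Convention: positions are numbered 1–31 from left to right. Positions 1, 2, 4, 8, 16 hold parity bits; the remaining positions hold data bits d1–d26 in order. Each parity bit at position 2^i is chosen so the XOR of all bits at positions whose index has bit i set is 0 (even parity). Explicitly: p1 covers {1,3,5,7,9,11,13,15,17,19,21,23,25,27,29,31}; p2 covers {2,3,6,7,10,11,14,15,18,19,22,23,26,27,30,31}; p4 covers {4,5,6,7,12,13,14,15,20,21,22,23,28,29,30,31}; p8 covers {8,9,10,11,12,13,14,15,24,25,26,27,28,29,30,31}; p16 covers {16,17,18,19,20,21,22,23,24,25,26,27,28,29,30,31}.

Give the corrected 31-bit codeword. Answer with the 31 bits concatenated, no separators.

s1 (pos 1,3,5,7,9,11,13,15,17,19,21,23,25,27,29,31): 0⊕1⊕0⊕1⊕1⊕1⊕0⊕1⊕0⊕1⊕0⊕0⊕0⊕0⊕1⊕0 = 1
s2 (pos 2,3,6,7,10,11,14,15,18,19,22,23,26,27,30,31): 0⊕1⊕0⊕1⊕0⊕1⊕1⊕1⊕0⊕1⊕1⊕0⊕0⊕0⊕1⊕0 = 0
s4 (pos 4,5,6,7,12,13,14,15,20,21,22,23,28,29,30,31): 1⊕0⊕0⊕1⊕0⊕0⊕1⊕1⊕1⊕0⊕1⊕0⊕1⊕1⊕1⊕0 = 1
s8 (pos 8,9,10,11,12,13,14,15,24,25,26,27,28,29,30,31): 0⊕1⊕0⊕1⊕0⊕0⊕1⊕1⊕1⊕0⊕0⊕0⊕1⊕1⊕1⊕0 = 0
s16 (pos 16,17,18,19,20,21,22,23,24,25,26,27,28,29,30,31): 0⊕0⊕0⊕1⊕1⊕0⊕1⊕0⊕1⊕0⊕0⊕0⊕1⊕1⊕1⊕0 = 1
Syndrome s16…s1 = 10101 → error at position 21.
Flip position 21: 0011001010100110001101010001110 → 0011001010100110001111010001110

0011001010100110001111010001110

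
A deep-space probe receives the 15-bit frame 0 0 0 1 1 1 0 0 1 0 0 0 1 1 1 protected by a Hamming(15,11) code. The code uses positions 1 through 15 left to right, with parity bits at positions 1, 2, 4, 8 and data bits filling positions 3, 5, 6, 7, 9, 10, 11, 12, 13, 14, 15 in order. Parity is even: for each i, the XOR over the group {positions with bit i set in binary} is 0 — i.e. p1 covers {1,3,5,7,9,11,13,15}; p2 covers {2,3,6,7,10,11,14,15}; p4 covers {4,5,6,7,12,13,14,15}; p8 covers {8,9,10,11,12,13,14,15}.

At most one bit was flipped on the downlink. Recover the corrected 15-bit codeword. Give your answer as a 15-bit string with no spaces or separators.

s1 (pos 1,3,5,7,9,11,13,15): 0⊕0⊕1⊕0⊕1⊕0⊕1⊕1 = 0
s2 (pos 2,3,6,7,10,11,14,15): 0⊕0⊕1⊕0⊕0⊕0⊕1⊕1 = 1
s4 (pos 4,5,6,7,12,13,14,15): 1⊕1⊕1⊕0⊕0⊕1⊕1⊕1 = 0
s8 (pos 8,9,10,11,12,13,14,15): 0⊕1⊕0⊕0⊕0⊕1⊕1⊕1 = 0
Syndrome s8…s1 = 0010 → error at position 2.
Flip position 2: 000111001000111 → 010111001000111

010111001000111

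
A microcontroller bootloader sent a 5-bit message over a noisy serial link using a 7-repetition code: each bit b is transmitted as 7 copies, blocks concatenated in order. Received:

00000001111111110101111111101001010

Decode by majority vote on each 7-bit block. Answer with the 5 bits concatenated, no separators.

Block 1 (0000000): 0 ones → 0
Block 2 (1111111): 7 ones → 1
Block 3 (1101011): 5 ones → 1
Block 4 (1111110): 6 ones → 1
Block 5 (1001010): 3 ones → 0

01110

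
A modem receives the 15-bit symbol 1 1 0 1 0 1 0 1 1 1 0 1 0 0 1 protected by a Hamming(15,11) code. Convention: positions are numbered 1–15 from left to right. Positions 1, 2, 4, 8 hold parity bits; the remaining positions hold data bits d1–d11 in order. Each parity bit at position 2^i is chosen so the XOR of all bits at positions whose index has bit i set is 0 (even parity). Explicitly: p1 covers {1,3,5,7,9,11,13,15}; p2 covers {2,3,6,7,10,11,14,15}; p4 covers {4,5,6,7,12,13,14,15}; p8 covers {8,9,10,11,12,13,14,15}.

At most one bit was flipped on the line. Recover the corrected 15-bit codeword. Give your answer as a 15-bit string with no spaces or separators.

s1 (pos 1,3,5,7,9,11,13,15): 1⊕0⊕0⊕0⊕1⊕0⊕0⊕1 = 1
s2 (pos 2,3,6,7,10,11,14,15): 1⊕0⊕1⊕0⊕1⊕0⊕0⊕1 = 0
s4 (pos 4,5,6,7,12,13,14,15): 1⊕0⊕1⊕0⊕1⊕0⊕0⊕1 = 0
s8 (pos 8,9,10,11,12,13,14,15): 1⊕1⊕1⊕0⊕1⊕0⊕0⊕1 = 1
Syndrome s8…s1 = 1001 → error at position 9.
Flip position 9: 110101011101001 → 110101010101001

110101010101001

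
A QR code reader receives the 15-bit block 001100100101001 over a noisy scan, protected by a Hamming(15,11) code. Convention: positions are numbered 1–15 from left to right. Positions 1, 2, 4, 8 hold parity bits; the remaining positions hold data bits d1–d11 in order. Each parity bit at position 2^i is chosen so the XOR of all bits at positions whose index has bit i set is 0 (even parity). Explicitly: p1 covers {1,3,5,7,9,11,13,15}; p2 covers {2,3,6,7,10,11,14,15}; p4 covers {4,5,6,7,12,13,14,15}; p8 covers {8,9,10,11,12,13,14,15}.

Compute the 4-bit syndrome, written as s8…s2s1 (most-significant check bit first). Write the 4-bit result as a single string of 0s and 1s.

s1 (pos 1,3,5,7,9,11,13,15): 0⊕1⊕0⊕1⊕0⊕0⊕0⊕1 = 1
s2 (pos 2,3,6,7,10,11,14,15): 0⊕1⊕0⊕1⊕1⊕0⊕0⊕1 = 0
s4 (pos 4,5,6,7,12,13,14,15): 1⊕0⊕0⊕1⊕1⊕0⊕0⊕1 = 0
s8 (pos 8,9,10,11,12,13,14,15): 0⊕0⊕1⊕0⊕1⊕0⊕0⊕1 = 1
Syndrome s8…s1 = 1001 → error at position 9.

1001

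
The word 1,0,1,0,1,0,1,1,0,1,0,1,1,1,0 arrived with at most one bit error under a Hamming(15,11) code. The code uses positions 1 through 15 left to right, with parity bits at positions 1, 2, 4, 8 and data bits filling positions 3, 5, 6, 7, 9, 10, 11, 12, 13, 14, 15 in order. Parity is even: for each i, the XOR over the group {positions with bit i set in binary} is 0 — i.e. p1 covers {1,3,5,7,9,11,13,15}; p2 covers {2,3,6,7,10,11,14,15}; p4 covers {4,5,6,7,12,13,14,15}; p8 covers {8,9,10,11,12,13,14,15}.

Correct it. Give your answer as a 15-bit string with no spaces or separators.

101010110101010

s1 (pos 1,3,5,7,9,11,13,15): 1⊕1⊕1⊕1⊕0⊕0⊕1⊕0 = 1
s2 (pos 2,3,6,7,10,11,14,15): 0⊕1⊕0⊕1⊕1⊕0⊕1⊕0 = 0
s4 (pos 4,5,6,7,12,13,14,15): 0⊕1⊕0⊕1⊕1⊕1⊕1⊕0 = 1
s8 (pos 8,9,10,11,12,13,14,15): 1⊕0⊕1⊕0⊕1⊕1⊕1⊕0 = 1
Syndrome s8…s1 = 1101 → error at position 13.
Flip position 13: 101010110101110 → 101010110101010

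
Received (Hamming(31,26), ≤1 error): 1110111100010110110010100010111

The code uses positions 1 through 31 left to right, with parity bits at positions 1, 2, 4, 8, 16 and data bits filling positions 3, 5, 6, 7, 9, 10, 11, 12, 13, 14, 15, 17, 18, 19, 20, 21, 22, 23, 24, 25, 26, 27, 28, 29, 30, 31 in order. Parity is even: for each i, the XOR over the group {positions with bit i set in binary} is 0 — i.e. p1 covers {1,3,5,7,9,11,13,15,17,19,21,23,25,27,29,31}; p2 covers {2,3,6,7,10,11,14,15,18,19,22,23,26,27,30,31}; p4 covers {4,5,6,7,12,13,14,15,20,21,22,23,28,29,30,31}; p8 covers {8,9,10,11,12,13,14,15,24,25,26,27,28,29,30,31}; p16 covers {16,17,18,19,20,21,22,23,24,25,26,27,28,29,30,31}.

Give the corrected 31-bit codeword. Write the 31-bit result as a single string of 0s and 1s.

s1 (pos 1,3,5,7,9,11,13,15,17,19,21,23,25,27,29,31): 1⊕1⊕1⊕1⊕0⊕0⊕0⊕1⊕1⊕0⊕1⊕1⊕0⊕1⊕1⊕1 = 1
s2 (pos 2,3,6,7,10,11,14,15,18,19,22,23,26,27,30,31): 1⊕1⊕1⊕1⊕0⊕0⊕1⊕1⊕1⊕0⊕0⊕1⊕0⊕1⊕1⊕1 = 1
s4 (pos 4,5,6,7,12,13,14,15,20,21,22,23,28,29,30,31): 0⊕1⊕1⊕1⊕1⊕0⊕1⊕1⊕0⊕1⊕0⊕1⊕0⊕1⊕1⊕1 = 1
s8 (pos 8,9,10,11,12,13,14,15,24,25,26,27,28,29,30,31): 1⊕0⊕0⊕0⊕1⊕0⊕1⊕1⊕0⊕0⊕0⊕1⊕0⊕1⊕1⊕1 = 0
s16 (pos 16,17,18,19,20,21,22,23,24,25,26,27,28,29,30,31): 0⊕1⊕1⊕0⊕0⊕1⊕0⊕1⊕0⊕0⊕0⊕1⊕0⊕1⊕1⊕1 = 0
Syndrome s16…s1 = 00111 → error at position 7.
Flip position 7: 1110111100010110110010100010111 → 1110110100010110110010100010111

1110110100010110110010100010111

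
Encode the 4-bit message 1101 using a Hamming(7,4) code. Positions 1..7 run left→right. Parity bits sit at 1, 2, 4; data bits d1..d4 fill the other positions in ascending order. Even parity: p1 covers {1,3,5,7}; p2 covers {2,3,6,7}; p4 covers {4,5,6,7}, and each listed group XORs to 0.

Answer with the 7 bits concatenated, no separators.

Place data at non-parity positions: p1 p2 1 p4 1 0 1
p1 (pos 1,3,5,7): XOR of data positions = 1⊕1⊕1 = 1
p2 (pos 2,3,6,7): XOR of data positions = 1⊕0⊕1 = 0
p4 (pos 4,5,6,7): XOR of data positions = 1⊕0⊕1 = 0
Codeword: 1010101

1010101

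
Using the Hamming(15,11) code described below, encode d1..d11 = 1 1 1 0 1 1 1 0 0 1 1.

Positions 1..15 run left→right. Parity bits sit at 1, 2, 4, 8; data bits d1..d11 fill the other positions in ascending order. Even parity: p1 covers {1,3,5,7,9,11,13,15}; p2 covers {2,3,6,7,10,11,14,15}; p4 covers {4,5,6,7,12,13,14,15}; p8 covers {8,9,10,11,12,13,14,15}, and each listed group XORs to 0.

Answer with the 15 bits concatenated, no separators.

Place data at non-parity positions: p1 p2 1 p4 1 1 0 p8 1 1 1 0 0 1 1
p1 (pos 1,3,5,7,9,11,13,15): XOR of data positions = 1⊕1⊕0⊕1⊕1⊕0⊕1 = 1
p2 (pos 2,3,6,7,10,11,14,15): XOR of data positions = 1⊕1⊕0⊕1⊕1⊕1⊕1 = 0
p4 (pos 4,5,6,7,12,13,14,15): XOR of data positions = 1⊕1⊕0⊕0⊕0⊕1⊕1 = 0
p8 (pos 8,9,10,11,12,13,14,15): XOR of data positions = 1⊕1⊕1⊕0⊕0⊕1⊕1 = 1
Codeword: 101011011110011

101011011110011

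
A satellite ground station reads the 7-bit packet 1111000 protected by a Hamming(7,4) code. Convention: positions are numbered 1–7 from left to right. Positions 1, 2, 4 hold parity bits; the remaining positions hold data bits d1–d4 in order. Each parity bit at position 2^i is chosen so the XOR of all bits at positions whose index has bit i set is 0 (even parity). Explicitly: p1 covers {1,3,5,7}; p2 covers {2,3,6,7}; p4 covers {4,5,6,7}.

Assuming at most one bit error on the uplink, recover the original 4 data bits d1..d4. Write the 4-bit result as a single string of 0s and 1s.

s1 (pos 1,3,5,7): 1⊕1⊕0⊕0 = 0
s2 (pos 2,3,6,7): 1⊕1⊕0⊕0 = 0
s4 (pos 4,5,6,7): 1⊕0⊕0⊕0 = 1
Syndrome s4…s1 = 100 → error at position 4.
Flip position 4: 1111000 → 1110000
Read data bits from positions 3,5,6,7: 1000

1000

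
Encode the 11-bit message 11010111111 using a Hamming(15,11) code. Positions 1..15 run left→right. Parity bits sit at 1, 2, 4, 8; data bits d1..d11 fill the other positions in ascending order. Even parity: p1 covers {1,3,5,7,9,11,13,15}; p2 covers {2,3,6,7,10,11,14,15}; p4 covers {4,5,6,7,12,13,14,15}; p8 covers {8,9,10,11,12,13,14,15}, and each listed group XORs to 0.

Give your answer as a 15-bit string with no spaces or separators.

Place data at non-parity positions: p1 p2 1 p4 1 0 1 p8 0 1 1 1 1 1 1
p1 (pos 1,3,5,7,9,11,13,15): XOR of data positions = 1⊕1⊕1⊕0⊕1⊕1⊕1 = 0
p2 (pos 2,3,6,7,10,11,14,15): XOR of data positions = 1⊕0⊕1⊕1⊕1⊕1⊕1 = 0
p4 (pos 4,5,6,7,12,13,14,15): XOR of data positions = 1⊕0⊕1⊕1⊕1⊕1⊕1 = 0
p8 (pos 8,9,10,11,12,13,14,15): XOR of data positions = 0⊕1⊕1⊕1⊕1⊕1⊕1 = 0
Codeword: 001010100111111

001010100111111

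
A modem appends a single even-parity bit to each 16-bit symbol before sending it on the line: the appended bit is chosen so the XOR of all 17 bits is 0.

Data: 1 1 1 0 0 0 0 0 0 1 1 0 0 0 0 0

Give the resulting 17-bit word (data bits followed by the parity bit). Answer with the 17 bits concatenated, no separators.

11100000011000001

XOR of the 16 data bits: 1⊕1⊕1⊕0⊕0⊕0⊕0⊕0⊕0⊕1⊕1⊕0⊕0⊕0⊕0⊕0 = 1
Parity bit = 1 (so all 17 bits XOR to 0).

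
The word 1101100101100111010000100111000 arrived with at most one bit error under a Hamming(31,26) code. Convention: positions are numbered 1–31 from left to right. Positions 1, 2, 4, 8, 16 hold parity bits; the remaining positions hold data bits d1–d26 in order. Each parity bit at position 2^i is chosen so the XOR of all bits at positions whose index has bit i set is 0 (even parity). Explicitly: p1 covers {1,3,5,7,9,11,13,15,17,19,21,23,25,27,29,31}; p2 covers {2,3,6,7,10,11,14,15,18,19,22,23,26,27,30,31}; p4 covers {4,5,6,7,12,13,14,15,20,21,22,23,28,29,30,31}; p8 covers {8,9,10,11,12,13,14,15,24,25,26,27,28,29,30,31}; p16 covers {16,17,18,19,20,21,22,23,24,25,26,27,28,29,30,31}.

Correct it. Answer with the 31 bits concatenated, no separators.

s1 (pos 1,3,5,7,9,11,13,15,17,19,21,23,25,27,29,31): 1⊕0⊕1⊕0⊕0⊕1⊕0⊕1⊕0⊕0⊕0⊕1⊕0⊕1⊕0⊕0 = 0
s2 (pos 2,3,6,7,10,11,14,15,18,19,22,23,26,27,30,31): 1⊕0⊕0⊕0⊕1⊕1⊕1⊕1⊕1⊕0⊕0⊕1⊕1⊕1⊕0⊕0 = 1
s4 (pos 4,5,6,7,12,13,14,15,20,21,22,23,28,29,30,31): 1⊕1⊕0⊕0⊕0⊕0⊕1⊕1⊕0⊕0⊕0⊕1⊕1⊕0⊕0⊕0 = 0
s8 (pos 8,9,10,11,12,13,14,15,24,25,26,27,28,29,30,31): 1⊕0⊕1⊕1⊕0⊕0⊕1⊕1⊕0⊕0⊕1⊕1⊕1⊕0⊕0⊕0 = 0
s16 (pos 16,17,18,19,20,21,22,23,24,25,26,27,28,29,30,31): 1⊕0⊕1⊕0⊕0⊕0⊕0⊕1⊕0⊕0⊕1⊕1⊕1⊕0⊕0⊕0 = 0
Syndrome s16…s1 = 00010 → error at position 2.
Flip position 2: 1101100101100111010000100111000 → 1001100101100111010000100111000

1001100101100111010000100111000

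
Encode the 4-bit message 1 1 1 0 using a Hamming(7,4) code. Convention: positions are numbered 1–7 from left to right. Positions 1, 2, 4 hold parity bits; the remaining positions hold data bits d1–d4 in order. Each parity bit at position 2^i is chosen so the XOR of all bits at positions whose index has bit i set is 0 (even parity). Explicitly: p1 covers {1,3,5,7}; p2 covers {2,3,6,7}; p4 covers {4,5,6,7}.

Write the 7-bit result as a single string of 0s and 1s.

0010110

Place data at non-parity positions: p1 p2 1 p4 1 1 0
p1 (pos 1,3,5,7): XOR of data positions = 1⊕1⊕0 = 0
p2 (pos 2,3,6,7): XOR of data positions = 1⊕1⊕0 = 0
p4 (pos 4,5,6,7): XOR of data positions = 1⊕1⊕0 = 0
Codeword: 0010110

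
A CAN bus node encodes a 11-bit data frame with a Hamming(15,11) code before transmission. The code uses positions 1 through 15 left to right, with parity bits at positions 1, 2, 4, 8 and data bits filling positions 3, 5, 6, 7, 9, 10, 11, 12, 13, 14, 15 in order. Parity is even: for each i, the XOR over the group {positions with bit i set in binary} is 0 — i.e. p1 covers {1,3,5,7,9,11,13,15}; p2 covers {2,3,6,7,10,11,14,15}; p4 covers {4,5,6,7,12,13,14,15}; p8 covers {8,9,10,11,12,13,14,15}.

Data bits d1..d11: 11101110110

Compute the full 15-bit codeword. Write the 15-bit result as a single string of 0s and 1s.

Place data at non-parity positions: p1 p2 1 p4 1 1 0 p8 1 1 1 0 1 1 0
p1 (pos 1,3,5,7,9,11,13,15): XOR of data positions = 1⊕1⊕0⊕1⊕1⊕1⊕0 = 1
p2 (pos 2,3,6,7,10,11,14,15): XOR of data positions = 1⊕1⊕0⊕1⊕1⊕1⊕0 = 1
p4 (pos 4,5,6,7,12,13,14,15): XOR of data positions = 1⊕1⊕0⊕0⊕1⊕1⊕0 = 0
p8 (pos 8,9,10,11,12,13,14,15): XOR of data positions = 1⊕1⊕1⊕0⊕1⊕1⊕0 = 1
Codeword: 111011011110110

111011011110110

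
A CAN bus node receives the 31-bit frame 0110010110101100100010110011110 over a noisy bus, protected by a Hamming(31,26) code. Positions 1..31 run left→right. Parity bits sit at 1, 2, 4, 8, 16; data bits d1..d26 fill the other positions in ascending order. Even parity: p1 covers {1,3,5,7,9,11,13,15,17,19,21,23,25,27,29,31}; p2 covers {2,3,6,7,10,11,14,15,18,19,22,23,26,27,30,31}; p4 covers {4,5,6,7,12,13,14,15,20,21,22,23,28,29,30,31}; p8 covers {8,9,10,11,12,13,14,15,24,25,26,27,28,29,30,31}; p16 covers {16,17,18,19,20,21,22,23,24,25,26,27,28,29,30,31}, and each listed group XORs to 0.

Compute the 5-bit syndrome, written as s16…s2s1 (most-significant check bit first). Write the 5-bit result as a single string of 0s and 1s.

00001

s1 (pos 1,3,5,7,9,11,13,15,17,19,21,23,25,27,29,31): 0⊕1⊕0⊕0⊕1⊕1⊕1⊕0⊕1⊕0⊕1⊕1⊕0⊕1⊕1⊕0 = 1
s2 (pos 2,3,6,7,10,11,14,15,18,19,22,23,26,27,30,31): 1⊕1⊕1⊕0⊕0⊕1⊕1⊕0⊕0⊕0⊕0⊕1⊕0⊕1⊕1⊕0 = 0
s4 (pos 4,5,6,7,12,13,14,15,20,21,22,23,28,29,30,31): 0⊕0⊕1⊕0⊕0⊕1⊕1⊕0⊕0⊕1⊕0⊕1⊕1⊕1⊕1⊕0 = 0
s8 (pos 8,9,10,11,12,13,14,15,24,25,26,27,28,29,30,31): 1⊕1⊕0⊕1⊕0⊕1⊕1⊕0⊕1⊕0⊕0⊕1⊕1⊕1⊕1⊕0 = 0
s16 (pos 16,17,18,19,20,21,22,23,24,25,26,27,28,29,30,31): 0⊕1⊕0⊕0⊕0⊕1⊕0⊕1⊕1⊕0⊕0⊕1⊕1⊕1⊕1⊕0 = 0
Syndrome s16…s1 = 00001 → error at position 1.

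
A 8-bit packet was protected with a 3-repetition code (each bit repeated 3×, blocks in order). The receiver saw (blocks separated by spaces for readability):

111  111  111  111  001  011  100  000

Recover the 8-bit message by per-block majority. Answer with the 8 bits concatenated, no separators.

Block 1 (111): 3 ones → 1
Block 2 (111): 3 ones → 1
Block 3 (111): 3 ones → 1
Block 4 (111): 3 ones → 1
Block 5 (001): 1 one → 0
Block 6 (011): 2 ones → 1
Block 7 (100): 1 one → 0
Block 8 (000): 0 ones → 0

11110100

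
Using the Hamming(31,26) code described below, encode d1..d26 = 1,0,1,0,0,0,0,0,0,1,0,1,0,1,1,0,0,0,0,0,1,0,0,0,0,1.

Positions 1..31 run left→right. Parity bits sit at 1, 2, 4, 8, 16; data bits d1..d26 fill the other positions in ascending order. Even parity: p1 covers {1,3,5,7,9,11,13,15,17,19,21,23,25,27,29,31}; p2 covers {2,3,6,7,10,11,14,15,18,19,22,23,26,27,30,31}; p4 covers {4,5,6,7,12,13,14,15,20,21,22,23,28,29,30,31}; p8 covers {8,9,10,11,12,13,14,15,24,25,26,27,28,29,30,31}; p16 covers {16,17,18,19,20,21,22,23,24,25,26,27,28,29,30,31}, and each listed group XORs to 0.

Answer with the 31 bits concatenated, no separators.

Place data at non-parity positions: p1 p2 1 p4 0 1 0 p8 0 0 0 0 0 1 0 p16 1 0 1 1 0 0 0 0 0 1 0 0 0 0 1
p1 (pos 1,3,5,7,9,11,13,15,17,19,21,23,25,27,29,31): XOR of data positions = 1⊕0⊕0⊕0⊕0⊕0⊕0⊕1⊕1⊕0⊕0⊕0⊕0⊕0⊕1 = 0
p2 (pos 2,3,6,7,10,11,14,15,18,19,22,23,26,27,30,31): XOR of data positions = 1⊕1⊕0⊕0⊕0⊕1⊕0⊕0⊕1⊕0⊕0⊕1⊕0⊕0⊕1 = 0
p4 (pos 4,5,6,7,12,13,14,15,20,21,22,23,28,29,30,31): XOR of data positions = 0⊕1⊕0⊕0⊕0⊕1⊕0⊕1⊕0⊕0⊕0⊕0⊕0⊕0⊕1 = 0
p8 (pos 8,9,10,11,12,13,14,15,24,25,26,27,28,29,30,31): XOR of data positions = 0⊕0⊕0⊕0⊕0⊕1⊕0⊕0⊕0⊕1⊕0⊕0⊕0⊕0⊕1 = 1
p16 (pos 16,17,18,19,20,21,22,23,24,25,26,27,28,29,30,31): XOR of data positions = 1⊕0⊕1⊕1⊕0⊕0⊕0⊕0⊕0⊕1⊕0⊕0⊕0⊕0⊕1 = 1
Codeword: 0010010100000101101100000100001

0010010100000101101100000100001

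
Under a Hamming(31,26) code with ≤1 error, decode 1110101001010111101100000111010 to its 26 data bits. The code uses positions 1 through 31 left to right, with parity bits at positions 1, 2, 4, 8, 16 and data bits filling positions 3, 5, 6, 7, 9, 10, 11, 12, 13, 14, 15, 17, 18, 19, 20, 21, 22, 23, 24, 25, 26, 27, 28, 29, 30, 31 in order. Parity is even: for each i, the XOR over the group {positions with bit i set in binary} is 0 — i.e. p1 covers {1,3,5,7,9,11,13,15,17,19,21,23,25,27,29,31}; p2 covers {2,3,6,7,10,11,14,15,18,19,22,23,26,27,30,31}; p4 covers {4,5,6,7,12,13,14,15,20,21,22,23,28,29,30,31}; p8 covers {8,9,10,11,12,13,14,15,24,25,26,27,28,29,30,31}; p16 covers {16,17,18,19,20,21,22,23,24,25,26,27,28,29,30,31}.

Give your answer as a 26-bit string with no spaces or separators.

11010101011101100000111010

s1 (pos 1,3,5,7,9,11,13,15,17,19,21,23,25,27,29,31): 1⊕1⊕1⊕1⊕0⊕0⊕0⊕1⊕1⊕1⊕0⊕0⊕0⊕1⊕0⊕0 = 0
s2 (pos 2,3,6,7,10,11,14,15,18,19,22,23,26,27,30,31): 1⊕1⊕0⊕1⊕1⊕0⊕1⊕1⊕0⊕1⊕0⊕0⊕1⊕1⊕1⊕0 = 0
s4 (pos 4,5,6,7,12,13,14,15,20,21,22,23,28,29,30,31): 0⊕1⊕0⊕1⊕1⊕0⊕1⊕1⊕1⊕0⊕0⊕0⊕1⊕0⊕1⊕0 = 0
s8 (pos 8,9,10,11,12,13,14,15,24,25,26,27,28,29,30,31): 0⊕0⊕1⊕0⊕1⊕0⊕1⊕1⊕0⊕0⊕1⊕1⊕1⊕0⊕1⊕0 = 0
s16 (pos 16,17,18,19,20,21,22,23,24,25,26,27,28,29,30,31): 1⊕1⊕0⊕1⊕1⊕0⊕0⊕0⊕0⊕0⊕1⊕1⊕1⊕0⊕1⊕0 = 0
Syndrome s16…s1 = 00000 → no error.
Read data bits from positions 3,5,6,7,9,10,11,12,13,14,15,17,18,19,20,21,22,23,24,25,26,27,28,29,30,31: 11010101011101100000111010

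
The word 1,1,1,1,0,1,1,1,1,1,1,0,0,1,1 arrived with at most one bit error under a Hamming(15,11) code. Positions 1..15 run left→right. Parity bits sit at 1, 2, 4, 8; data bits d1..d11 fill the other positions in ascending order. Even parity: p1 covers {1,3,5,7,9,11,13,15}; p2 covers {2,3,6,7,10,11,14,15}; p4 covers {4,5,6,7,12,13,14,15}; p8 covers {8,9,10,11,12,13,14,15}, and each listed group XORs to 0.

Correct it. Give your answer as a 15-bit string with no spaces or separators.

s1 (pos 1,3,5,7,9,11,13,15): 1⊕1⊕0⊕1⊕1⊕1⊕0⊕1 = 0
s2 (pos 2,3,6,7,10,11,14,15): 1⊕1⊕1⊕1⊕1⊕1⊕1⊕1 = 0
s4 (pos 4,5,6,7,12,13,14,15): 1⊕0⊕1⊕1⊕0⊕0⊕1⊕1 = 1
s8 (pos 8,9,10,11,12,13,14,15): 1⊕1⊕1⊕1⊕0⊕0⊕1⊕1 = 0
Syndrome s8…s1 = 0100 → error at position 4.
Flip position 4: 111101111110011 → 111001111110011

111001111110011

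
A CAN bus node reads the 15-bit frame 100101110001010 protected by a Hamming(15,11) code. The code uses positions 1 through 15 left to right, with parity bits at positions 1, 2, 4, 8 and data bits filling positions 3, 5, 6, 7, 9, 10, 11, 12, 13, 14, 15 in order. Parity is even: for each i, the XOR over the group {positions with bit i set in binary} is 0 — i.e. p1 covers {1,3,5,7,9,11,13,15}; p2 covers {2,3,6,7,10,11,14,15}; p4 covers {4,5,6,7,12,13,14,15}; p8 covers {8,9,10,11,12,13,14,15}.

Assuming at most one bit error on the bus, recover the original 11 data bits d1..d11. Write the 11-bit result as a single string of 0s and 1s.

s1 (pos 1,3,5,7,9,11,13,15): 1⊕0⊕0⊕1⊕0⊕0⊕0⊕0 = 0
s2 (pos 2,3,6,7,10,11,14,15): 0⊕0⊕1⊕1⊕0⊕0⊕1⊕0 = 1
s4 (pos 4,5,6,7,12,13,14,15): 1⊕0⊕1⊕1⊕1⊕0⊕1⊕0 = 1
s8 (pos 8,9,10,11,12,13,14,15): 1⊕0⊕0⊕0⊕1⊕0⊕1⊕0 = 1
Syndrome s8…s1 = 1110 → error at position 14.
Flip position 14: 100101110001010 → 100101110001000
Read data bits from positions 3,5,6,7,9,10,11,12,13,14,15: 00110001000

00110001000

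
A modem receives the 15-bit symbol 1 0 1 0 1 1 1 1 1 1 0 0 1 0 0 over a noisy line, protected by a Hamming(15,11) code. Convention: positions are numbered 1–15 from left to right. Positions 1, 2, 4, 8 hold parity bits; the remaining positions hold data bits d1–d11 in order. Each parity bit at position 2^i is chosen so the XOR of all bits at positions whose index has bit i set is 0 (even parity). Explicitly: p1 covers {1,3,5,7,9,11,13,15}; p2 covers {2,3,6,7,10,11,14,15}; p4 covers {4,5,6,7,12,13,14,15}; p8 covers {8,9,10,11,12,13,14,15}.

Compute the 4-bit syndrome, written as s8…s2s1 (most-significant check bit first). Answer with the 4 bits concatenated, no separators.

0000

s1 (pos 1,3,5,7,9,11,13,15): 1⊕1⊕1⊕1⊕1⊕0⊕1⊕0 = 0
s2 (pos 2,3,6,7,10,11,14,15): 0⊕1⊕1⊕1⊕1⊕0⊕0⊕0 = 0
s4 (pos 4,5,6,7,12,13,14,15): 0⊕1⊕1⊕1⊕0⊕1⊕0⊕0 = 0
s8 (pos 8,9,10,11,12,13,14,15): 1⊕1⊕1⊕0⊕0⊕1⊕0⊕0 = 0
Syndrome s8…s1 = 0000 → no error.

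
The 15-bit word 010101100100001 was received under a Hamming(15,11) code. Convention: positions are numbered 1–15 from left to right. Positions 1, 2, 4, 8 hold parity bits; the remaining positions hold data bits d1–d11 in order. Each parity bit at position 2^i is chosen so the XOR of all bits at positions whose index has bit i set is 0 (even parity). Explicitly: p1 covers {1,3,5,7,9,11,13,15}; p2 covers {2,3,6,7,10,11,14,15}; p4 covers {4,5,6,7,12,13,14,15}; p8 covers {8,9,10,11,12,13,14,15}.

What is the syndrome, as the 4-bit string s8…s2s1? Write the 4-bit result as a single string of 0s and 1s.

0010

s1 (pos 1,3,5,7,9,11,13,15): 0⊕0⊕0⊕1⊕0⊕0⊕0⊕1 = 0
s2 (pos 2,3,6,7,10,11,14,15): 1⊕0⊕1⊕1⊕1⊕0⊕0⊕1 = 1
s4 (pos 4,5,6,7,12,13,14,15): 1⊕0⊕1⊕1⊕0⊕0⊕0⊕1 = 0
s8 (pos 8,9,10,11,12,13,14,15): 0⊕0⊕1⊕0⊕0⊕0⊕0⊕1 = 0
Syndrome s8…s1 = 0010 → error at position 2.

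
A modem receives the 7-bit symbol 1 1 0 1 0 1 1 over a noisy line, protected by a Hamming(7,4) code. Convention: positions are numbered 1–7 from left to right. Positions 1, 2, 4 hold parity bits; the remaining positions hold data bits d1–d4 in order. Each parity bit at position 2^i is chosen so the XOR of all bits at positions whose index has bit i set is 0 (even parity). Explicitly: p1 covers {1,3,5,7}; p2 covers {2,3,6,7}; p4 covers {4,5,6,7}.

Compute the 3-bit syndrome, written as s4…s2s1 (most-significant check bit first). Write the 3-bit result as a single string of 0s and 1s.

s1 (pos 1,3,5,7): 1⊕0⊕0⊕1 = 0
s2 (pos 2,3,6,7): 1⊕0⊕1⊕1 = 1
s4 (pos 4,5,6,7): 1⊕0⊕1⊕1 = 1
Syndrome s4…s1 = 110 → error at position 6.

110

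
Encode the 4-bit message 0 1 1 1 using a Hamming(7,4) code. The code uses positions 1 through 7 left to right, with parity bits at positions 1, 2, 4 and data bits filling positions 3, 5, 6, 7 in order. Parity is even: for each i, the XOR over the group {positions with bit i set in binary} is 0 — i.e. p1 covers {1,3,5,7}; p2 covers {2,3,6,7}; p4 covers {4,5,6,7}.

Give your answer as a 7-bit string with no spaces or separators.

Place data at non-parity positions: p1 p2 0 p4 1 1 1
p1 (pos 1,3,5,7): XOR of data positions = 0⊕1⊕1 = 0
p2 (pos 2,3,6,7): XOR of data positions = 0⊕1⊕1 = 0
p4 (pos 4,5,6,7): XOR of data positions = 1⊕1⊕1 = 1
Codeword: 0001111

0001111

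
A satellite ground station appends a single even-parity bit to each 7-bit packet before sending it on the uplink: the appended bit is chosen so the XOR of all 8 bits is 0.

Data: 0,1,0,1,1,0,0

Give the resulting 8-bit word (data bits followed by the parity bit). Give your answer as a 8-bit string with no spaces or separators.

01011001

XOR of the 7 data bits: 0⊕1⊕0⊕1⊕1⊕0⊕0 = 1
Parity bit = 1 (so all 8 bits XOR to 0).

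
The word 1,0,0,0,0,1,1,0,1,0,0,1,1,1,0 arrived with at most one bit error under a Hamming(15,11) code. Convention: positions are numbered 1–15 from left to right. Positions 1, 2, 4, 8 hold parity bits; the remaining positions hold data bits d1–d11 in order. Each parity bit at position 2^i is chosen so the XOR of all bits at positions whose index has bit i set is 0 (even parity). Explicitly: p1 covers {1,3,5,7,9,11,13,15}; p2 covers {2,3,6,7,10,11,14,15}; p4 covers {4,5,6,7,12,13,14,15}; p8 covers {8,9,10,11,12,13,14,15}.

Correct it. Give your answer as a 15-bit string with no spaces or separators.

100000101001110

s1 (pos 1,3,5,7,9,11,13,15): 1⊕0⊕0⊕1⊕1⊕0⊕1⊕0 = 0
s2 (pos 2,3,6,7,10,11,14,15): 0⊕0⊕1⊕1⊕0⊕0⊕1⊕0 = 1
s4 (pos 4,5,6,7,12,13,14,15): 0⊕0⊕1⊕1⊕1⊕1⊕1⊕0 = 1
s8 (pos 8,9,10,11,12,13,14,15): 0⊕1⊕0⊕0⊕1⊕1⊕1⊕0 = 0
Syndrome s8…s1 = 0110 → error at position 6.
Flip position 6: 100001101001110 → 100000101001110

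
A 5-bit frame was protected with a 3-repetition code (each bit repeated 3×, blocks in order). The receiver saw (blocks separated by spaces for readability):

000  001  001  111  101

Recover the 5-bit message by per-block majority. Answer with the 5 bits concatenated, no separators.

00011

Block 1 (000): 0 ones → 0
Block 2 (001): 1 one → 0
Block 3 (001): 1 one → 0
Block 4 (111): 3 ones → 1
Block 5 (101): 2 ones → 1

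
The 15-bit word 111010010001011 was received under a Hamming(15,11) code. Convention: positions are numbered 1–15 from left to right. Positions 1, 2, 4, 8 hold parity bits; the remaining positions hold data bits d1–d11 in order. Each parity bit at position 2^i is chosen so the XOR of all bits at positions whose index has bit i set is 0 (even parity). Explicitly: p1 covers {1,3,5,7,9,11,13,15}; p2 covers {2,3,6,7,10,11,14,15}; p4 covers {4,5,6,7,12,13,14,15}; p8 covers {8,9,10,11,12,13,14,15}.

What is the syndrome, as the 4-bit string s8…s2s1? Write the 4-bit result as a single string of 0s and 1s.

0000

s1 (pos 1,3,5,7,9,11,13,15): 1⊕1⊕1⊕0⊕0⊕0⊕0⊕1 = 0
s2 (pos 2,3,6,7,10,11,14,15): 1⊕1⊕0⊕0⊕0⊕0⊕1⊕1 = 0
s4 (pos 4,5,6,7,12,13,14,15): 0⊕1⊕0⊕0⊕1⊕0⊕1⊕1 = 0
s8 (pos 8,9,10,11,12,13,14,15): 1⊕0⊕0⊕0⊕1⊕0⊕1⊕1 = 0
Syndrome s8…s1 = 0000 → no error.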